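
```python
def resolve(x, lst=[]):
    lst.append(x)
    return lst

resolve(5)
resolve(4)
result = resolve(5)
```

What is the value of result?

Step 1: Mutable default argument gotcha! The list [] is created once.
Step 2: Each call appends to the SAME list: [5], [5, 4], [5, 4, 5].
Step 3: result = [5, 4, 5]

The answer is [5, 4, 5].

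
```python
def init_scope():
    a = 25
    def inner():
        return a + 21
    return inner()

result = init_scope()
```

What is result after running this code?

Step 1: init_scope() defines a = 25.
Step 2: inner() reads a = 25 from enclosing scope, returns 25 + 21 = 46.
Step 3: result = 46

The answer is 46.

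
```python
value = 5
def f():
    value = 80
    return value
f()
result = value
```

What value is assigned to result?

Step 1: value = 5 globally.
Step 2: f() creates a LOCAL value = 80 (no global keyword!).
Step 3: The global value is unchanged. result = 5

The answer is 5.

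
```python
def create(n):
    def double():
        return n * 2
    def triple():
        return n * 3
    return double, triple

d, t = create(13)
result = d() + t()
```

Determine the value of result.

Step 1: Both closures capture the same n = 13.
Step 2: d() = 13 * 2 = 26, t() = 13 * 3 = 39.
Step 3: result = 26 + 39 = 65

The answer is 65.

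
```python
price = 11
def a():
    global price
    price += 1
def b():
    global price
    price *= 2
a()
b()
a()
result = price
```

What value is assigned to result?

Step 1: price = 11.
Step 2: a(): price = 11 + 1 = 12.
Step 3: b(): price = 12 * 2 = 24.
Step 4: a(): price = 24 + 1 = 25

The answer is 25.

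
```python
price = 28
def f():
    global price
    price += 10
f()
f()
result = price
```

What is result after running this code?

Step 1: price = 28.
Step 2: First f(): price = 28 + 10 = 38.
Step 3: Second f(): price = 38 + 10 = 48. result = 48

The answer is 48.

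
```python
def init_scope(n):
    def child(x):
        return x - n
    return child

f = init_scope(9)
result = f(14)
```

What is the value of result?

Step 1: init_scope(9) creates a closure capturing n = 9.
Step 2: f(14) computes 14 - 9 = 5.
Step 3: result = 5

The answer is 5.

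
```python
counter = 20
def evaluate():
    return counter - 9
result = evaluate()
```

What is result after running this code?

Step 1: counter = 20 is defined globally.
Step 2: evaluate() looks up counter from global scope = 20, then computes 20 - 9 = 11.
Step 3: result = 11

The answer is 11.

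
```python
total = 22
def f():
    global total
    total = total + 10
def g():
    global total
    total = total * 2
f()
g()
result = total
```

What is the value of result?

Step 1: total = 22.
Step 2: f() adds 10: total = 22 + 10 = 32.
Step 3: g() doubles: total = 32 * 2 = 64.
Step 4: result = 64

The answer is 64.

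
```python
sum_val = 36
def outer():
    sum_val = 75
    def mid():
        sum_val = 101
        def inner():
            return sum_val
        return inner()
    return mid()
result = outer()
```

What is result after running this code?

Step 1: Three levels of shadowing: global 36, outer 75, mid 101.
Step 2: inner() finds sum_val = 101 in enclosing mid() scope.
Step 3: result = 101

The answer is 101.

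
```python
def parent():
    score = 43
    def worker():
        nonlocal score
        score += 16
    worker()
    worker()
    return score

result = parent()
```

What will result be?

Step 1: score starts at 43.
Step 2: worker() is called 2 times, each adding 16.
Step 3: score = 43 + 16 * 2 = 75

The answer is 75.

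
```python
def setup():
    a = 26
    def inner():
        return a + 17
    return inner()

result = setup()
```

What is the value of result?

Step 1: setup() defines a = 26.
Step 2: inner() reads a = 26 from enclosing scope, returns 26 + 17 = 43.
Step 3: result = 43

The answer is 43.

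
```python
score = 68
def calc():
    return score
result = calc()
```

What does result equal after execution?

Step 1: score = 68 is defined in the global scope.
Step 2: calc() looks up score. No local score exists, so Python checks the global scope via LEGB rule and finds score = 68.
Step 3: result = 68

The answer is 68.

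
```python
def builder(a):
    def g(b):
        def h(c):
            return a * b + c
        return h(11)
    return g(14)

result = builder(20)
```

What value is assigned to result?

Step 1: a = 20, b = 14, c = 11.
Step 2: h() computes a * b + c = 20 * 14 + 11 = 291.
Step 3: result = 291

The answer is 291.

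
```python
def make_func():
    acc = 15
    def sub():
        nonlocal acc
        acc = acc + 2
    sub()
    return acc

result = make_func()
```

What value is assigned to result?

Step 1: make_func() sets acc = 15.
Step 2: sub() uses nonlocal to modify acc in make_func's scope: acc = 15 + 2 = 17.
Step 3: make_func() returns the modified acc = 17

The answer is 17.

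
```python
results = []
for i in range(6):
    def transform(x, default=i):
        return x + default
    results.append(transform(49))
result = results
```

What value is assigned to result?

Step 1: Default argument default=i is evaluated at function definition time.
Step 2: Each iteration creates transform with default = current i value.
Step 3: transform(49) returns 49 + default. results = [49, 50, 51, 52, 53, 54]

The answer is [49, 50, 51, 52, 53, 54].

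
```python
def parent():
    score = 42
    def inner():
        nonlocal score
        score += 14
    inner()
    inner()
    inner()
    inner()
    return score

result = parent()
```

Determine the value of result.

Step 1: score starts at 42.
Step 2: inner() is called 4 times, each adding 14.
Step 3: score = 42 + 14 * 4 = 98

The answer is 98.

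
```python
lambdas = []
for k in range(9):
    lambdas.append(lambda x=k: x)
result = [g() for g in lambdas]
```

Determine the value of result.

Step 1: Default arg x=k captures k at each iteration.
Step 2: Each lambda has its own default: 0, 1, ..., 8.
Step 3: result = [0, 1, 2, 3, 4, 5, 6, 7, 8]

The answer is [0, 1, 2, 3, 4, 5, 6, 7, 8].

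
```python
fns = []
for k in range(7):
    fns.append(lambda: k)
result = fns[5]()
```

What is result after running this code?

Step 1: The loop creates 7 lambdas, all referencing the same variable k.
Step 2: After the loop, k = 6 (final value).
Step 3: fns[5]() looks up k at call time and finds 6. This is the late binding gotcha. result = 6

The answer is 6.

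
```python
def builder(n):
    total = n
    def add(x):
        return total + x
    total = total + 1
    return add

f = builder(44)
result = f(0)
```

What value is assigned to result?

Step 1: builder(44) sets total = 44, then total = 44 + 1 = 45.
Step 2: Closures capture by reference, so add sees total = 45.
Step 3: f(0) returns 45 + 0 = 45

The answer is 45.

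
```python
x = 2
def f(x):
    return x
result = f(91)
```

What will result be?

Step 1: Global x = 2.
Step 2: f(91) takes parameter x = 91, which shadows the global.
Step 3: result = 91

The answer is 91.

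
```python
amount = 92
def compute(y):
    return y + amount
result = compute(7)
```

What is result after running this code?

Step 1: amount = 92 is defined globally.
Step 2: compute(7) uses parameter y = 7 and looks up amount from global scope = 92.
Step 3: result = 7 + 92 = 99

The answer is 99.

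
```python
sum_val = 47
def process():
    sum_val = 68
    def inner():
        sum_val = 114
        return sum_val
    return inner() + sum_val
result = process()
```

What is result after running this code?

Step 1: process() has local sum_val = 68. inner() has local sum_val = 114.
Step 2: inner() returns its local sum_val = 114.
Step 3: process() returns 114 + its own sum_val (68) = 182

The answer is 182.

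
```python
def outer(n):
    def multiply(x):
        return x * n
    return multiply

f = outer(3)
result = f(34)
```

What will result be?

Step 1: outer(3) returns multiply closure with n = 3.
Step 2: f(34) computes 34 * 3 = 102.
Step 3: result = 102

The answer is 102.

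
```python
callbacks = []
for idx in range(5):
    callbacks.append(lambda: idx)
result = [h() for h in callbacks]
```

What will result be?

Step 1: All 5 lambdas share the same variable idx.
Step 2: After the loop, idx = 4.
Step 3: Each call returns 4. result = [4, 4, 4, 4, 4]

The answer is [4, 4, 4, 4, 4].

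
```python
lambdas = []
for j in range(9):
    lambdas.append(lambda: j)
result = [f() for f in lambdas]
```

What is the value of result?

Step 1: All 9 lambdas share the same variable j.
Step 2: After the loop, j = 8.
Step 3: Each call returns 8. result = [8, 8, 8, 8, 8, 8, 8, 8, 8]

The answer is [8, 8, 8, 8, 8, 8, 8, 8, 8].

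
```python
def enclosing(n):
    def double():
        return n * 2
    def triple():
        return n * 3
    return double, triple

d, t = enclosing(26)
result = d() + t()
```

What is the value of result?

Step 1: Both closures capture the same n = 26.
Step 2: d() = 26 * 2 = 52, t() = 26 * 3 = 78.
Step 3: result = 52 + 78 = 130

The answer is 130.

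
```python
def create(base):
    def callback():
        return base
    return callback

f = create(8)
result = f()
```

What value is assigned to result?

Step 1: create(8) creates closure capturing base = 8.
Step 2: f() returns the captured base = 8.
Step 3: result = 8

The answer is 8.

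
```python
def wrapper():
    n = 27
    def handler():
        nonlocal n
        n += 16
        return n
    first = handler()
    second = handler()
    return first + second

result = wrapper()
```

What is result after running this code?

Step 1: n starts at 27.
Step 2: First call: n = 27 + 16 = 43, returns 43.
Step 3: Second call: n = 43 + 16 = 59, returns 59.
Step 4: result = 43 + 59 = 102

The answer is 102.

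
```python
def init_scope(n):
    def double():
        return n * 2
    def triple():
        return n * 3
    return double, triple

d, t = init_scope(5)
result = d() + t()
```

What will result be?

Step 1: Both closures capture the same n = 5.
Step 2: d() = 5 * 2 = 10, t() = 5 * 3 = 15.
Step 3: result = 10 + 15 = 25

The answer is 25.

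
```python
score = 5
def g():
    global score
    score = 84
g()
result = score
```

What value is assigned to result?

Step 1: score = 5 globally.
Step 2: g() declares global score and sets it to 84.
Step 3: After g(), global score = 84. result = 84

The answer is 84.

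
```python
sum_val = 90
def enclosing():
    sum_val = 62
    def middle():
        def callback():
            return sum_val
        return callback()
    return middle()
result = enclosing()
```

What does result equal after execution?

Step 1: enclosing() defines sum_val = 62. middle() and callback() have no local sum_val.
Step 2: callback() checks local (none), enclosing middle() (none), enclosing enclosing() and finds sum_val = 62.
Step 3: result = 62

The answer is 62.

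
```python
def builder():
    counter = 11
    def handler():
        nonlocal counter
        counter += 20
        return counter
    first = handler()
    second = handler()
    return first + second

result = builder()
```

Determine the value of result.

Step 1: counter starts at 11.
Step 2: First call: counter = 11 + 20 = 31, returns 31.
Step 3: Second call: counter = 31 + 20 = 51, returns 51.
Step 4: result = 31 + 51 = 82

The answer is 82.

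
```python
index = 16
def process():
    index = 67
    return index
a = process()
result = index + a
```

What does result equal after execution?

Step 1: Global index = 16. process() returns local index = 67.
Step 2: a = 67. Global index still = 16.
Step 3: result = 16 + 67 = 83

The answer is 83.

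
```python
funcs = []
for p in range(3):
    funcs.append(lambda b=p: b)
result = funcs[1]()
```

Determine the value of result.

Step 1: Default argument b=p captures p's value at each iteration.
Step 2: funcs[1] captured b = 1 when p was 1.
Step 3: result = 1

The answer is 1.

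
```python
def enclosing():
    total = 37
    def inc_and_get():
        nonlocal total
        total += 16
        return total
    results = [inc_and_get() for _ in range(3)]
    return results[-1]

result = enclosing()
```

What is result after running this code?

Step 1: total = 37.
Step 2: Three calls to inc_and_get(), each adding 16.
Step 3: Last value = 37 + 16 * 3 = 85

The answer is 85.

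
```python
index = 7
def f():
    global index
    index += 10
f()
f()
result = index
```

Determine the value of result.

Step 1: index = 7.
Step 2: First f(): index = 7 + 10 = 17.
Step 3: Second f(): index = 17 + 10 = 27. result = 27

The answer is 27.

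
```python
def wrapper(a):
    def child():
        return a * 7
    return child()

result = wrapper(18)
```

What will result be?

Step 1: wrapper(18) binds parameter a = 18.
Step 2: child() accesses a = 18 from enclosing scope.
Step 3: result = 18 * 7 = 126

The answer is 126.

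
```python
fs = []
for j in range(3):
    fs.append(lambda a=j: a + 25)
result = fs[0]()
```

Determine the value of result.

Step 1: Default argument a=j captures j's value at definition time.
Step 2: fs[0] was defined when j = 0, so a defaults to 0.
Step 3: result = 0 + 25 = 25 (default arg fixes the late binding issue)

The answer is 25.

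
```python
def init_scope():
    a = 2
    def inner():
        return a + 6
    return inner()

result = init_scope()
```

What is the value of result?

Step 1: init_scope() defines a = 2.
Step 2: inner() reads a = 2 from enclosing scope, returns 2 + 6 = 8.
Step 3: result = 8

The answer is 8.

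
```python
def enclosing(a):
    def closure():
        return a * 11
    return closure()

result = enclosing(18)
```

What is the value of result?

Step 1: enclosing(18) binds parameter a = 18.
Step 2: closure() accesses a = 18 from enclosing scope.
Step 3: result = 18 * 11 = 198

The answer is 198.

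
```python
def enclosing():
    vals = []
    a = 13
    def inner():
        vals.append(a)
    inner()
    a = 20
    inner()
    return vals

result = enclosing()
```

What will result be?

Step 1: a = 13. inner() appends current a to vals.
Step 2: First inner(): appends 13. Then a = 20.
Step 3: Second inner(): appends 20 (closure sees updated a). result = [13, 20]

The answer is [13, 20].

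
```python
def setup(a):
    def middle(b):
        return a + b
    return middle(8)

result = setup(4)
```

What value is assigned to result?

Step 1: setup(4) passes a = 4.
Step 2: middle(8) has b = 8, reads a = 4 from enclosing.
Step 3: result = 4 + 8 = 12

The answer is 12.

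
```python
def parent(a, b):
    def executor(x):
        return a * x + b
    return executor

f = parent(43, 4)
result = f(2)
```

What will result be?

Step 1: parent(43, 4) captures a = 43, b = 4.
Step 2: f(2) computes 43 * 2 + 4 = 90.
Step 3: result = 90

The answer is 90.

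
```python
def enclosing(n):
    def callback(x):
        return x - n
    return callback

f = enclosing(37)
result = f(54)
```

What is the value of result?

Step 1: enclosing(37) creates a closure capturing n = 37.
Step 2: f(54) computes 54 - 37 = 17.
Step 3: result = 17

The answer is 17.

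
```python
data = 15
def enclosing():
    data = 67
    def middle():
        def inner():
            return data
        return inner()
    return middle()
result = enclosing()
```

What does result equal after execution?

Step 1: enclosing() defines data = 67. middle() and inner() have no local data.
Step 2: inner() checks local (none), enclosing middle() (none), enclosing enclosing() and finds data = 67.
Step 3: result = 67

The answer is 67.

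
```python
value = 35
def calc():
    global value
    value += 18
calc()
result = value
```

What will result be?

Step 1: value = 35 globally.
Step 2: calc() modifies global value: value += 18 = 53.
Step 3: result = 53

The answer is 53.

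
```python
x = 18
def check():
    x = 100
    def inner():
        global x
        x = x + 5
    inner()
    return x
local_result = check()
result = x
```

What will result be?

Step 1: Global x = 18. check() creates local x = 100.
Step 2: inner() declares global x and adds 5: global x = 18 + 5 = 23.
Step 3: check() returns its local x = 100 (unaffected by inner).
Step 4: result = global x = 23

The answer is 23.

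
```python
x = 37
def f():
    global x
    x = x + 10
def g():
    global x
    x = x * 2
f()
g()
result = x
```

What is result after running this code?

Step 1: x = 37.
Step 2: f() adds 10: x = 37 + 10 = 47.
Step 3: g() doubles: x = 47 * 2 = 94.
Step 4: result = 94

The answer is 94.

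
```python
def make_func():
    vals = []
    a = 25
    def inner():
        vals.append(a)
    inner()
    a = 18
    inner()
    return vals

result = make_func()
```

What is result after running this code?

Step 1: a = 25. inner() appends current a to vals.
Step 2: First inner(): appends 25. Then a = 18.
Step 3: Second inner(): appends 18 (closure sees updated a). result = [25, 18]

The answer is [25, 18].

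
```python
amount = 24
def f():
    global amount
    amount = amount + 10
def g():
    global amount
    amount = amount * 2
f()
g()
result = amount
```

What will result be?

Step 1: amount = 24.
Step 2: f() adds 10: amount = 24 + 10 = 34.
Step 3: g() doubles: amount = 34 * 2 = 68.
Step 4: result = 68

The answer is 68.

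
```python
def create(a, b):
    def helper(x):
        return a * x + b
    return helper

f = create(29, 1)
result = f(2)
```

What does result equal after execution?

Step 1: create(29, 1) captures a = 29, b = 1.
Step 2: f(2) computes 29 * 2 + 1 = 59.
Step 3: result = 59

The answer is 59.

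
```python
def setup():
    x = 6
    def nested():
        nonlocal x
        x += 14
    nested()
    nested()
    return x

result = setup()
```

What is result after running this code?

Step 1: x starts at 6.
Step 2: nested() is called 2 times, each adding 14.
Step 3: x = 6 + 14 * 2 = 34

The answer is 34.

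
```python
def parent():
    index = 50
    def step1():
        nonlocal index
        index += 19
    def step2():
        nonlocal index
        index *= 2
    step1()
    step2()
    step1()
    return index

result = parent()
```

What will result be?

Step 1: index = 50.
Step 2: step1(): index = 50 + 19 = 69.
Step 3: step2(): index = 69 * 2 = 138.
Step 4: step1(): index = 138 + 19 = 157. result = 157

The answer is 157.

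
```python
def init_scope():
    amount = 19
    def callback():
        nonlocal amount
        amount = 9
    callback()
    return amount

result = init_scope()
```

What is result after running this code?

Step 1: init_scope() sets amount = 19.
Step 2: callback() uses nonlocal to reassign amount = 9.
Step 3: result = 9

The answer is 9.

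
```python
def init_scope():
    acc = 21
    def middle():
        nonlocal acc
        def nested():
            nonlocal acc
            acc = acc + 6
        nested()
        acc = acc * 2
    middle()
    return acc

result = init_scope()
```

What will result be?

Step 1: acc = 21.
Step 2: nested() adds 6: acc = 21 + 6 = 27.
Step 3: middle() doubles: acc = 27 * 2 = 54.
Step 4: result = 54

The answer is 54.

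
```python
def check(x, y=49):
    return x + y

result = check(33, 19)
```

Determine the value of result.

Step 1: check(33, 19) overrides default y with 19.
Step 2: Returns 33 + 19 = 52.
Step 3: result = 52

The answer is 52.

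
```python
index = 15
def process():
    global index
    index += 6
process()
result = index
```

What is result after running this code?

Step 1: index = 15 globally.
Step 2: process() modifies global index: index += 6 = 21.
Step 3: result = 21

The answer is 21.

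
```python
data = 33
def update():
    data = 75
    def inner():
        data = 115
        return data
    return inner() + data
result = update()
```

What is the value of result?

Step 1: update() has local data = 75. inner() has local data = 115.
Step 2: inner() returns its local data = 115.
Step 3: update() returns 115 + its own data (75) = 190

The answer is 190.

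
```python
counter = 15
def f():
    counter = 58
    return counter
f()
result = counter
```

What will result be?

Step 1: counter = 15 globally.
Step 2: f() creates a LOCAL counter = 58 (no global keyword!).
Step 3: The global counter is unchanged. result = 15

The answer is 15.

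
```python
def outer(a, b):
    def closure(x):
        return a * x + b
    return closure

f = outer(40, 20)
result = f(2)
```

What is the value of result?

Step 1: outer(40, 20) captures a = 40, b = 20.
Step 2: f(2) computes 40 * 2 + 20 = 100.
Step 3: result = 100

The answer is 100.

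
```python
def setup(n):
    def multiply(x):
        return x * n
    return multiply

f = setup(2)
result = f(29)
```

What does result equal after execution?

Step 1: setup(2) returns multiply closure with n = 2.
Step 2: f(29) computes 29 * 2 = 58.
Step 3: result = 58

The answer is 58.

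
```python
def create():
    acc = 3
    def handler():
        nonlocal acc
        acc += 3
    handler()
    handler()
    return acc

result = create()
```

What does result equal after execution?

Step 1: acc starts at 3.
Step 2: handler() is called 2 times, each adding 3.
Step 3: acc = 3 + 3 * 2 = 9

The answer is 9.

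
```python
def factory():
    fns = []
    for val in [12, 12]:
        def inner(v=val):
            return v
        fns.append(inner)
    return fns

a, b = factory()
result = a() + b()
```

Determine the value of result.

Step 1: Default argument v=val captures val at each iteration.
Step 2: a() returns 12 (captured at first iteration), b() returns 12 (captured at second).
Step 3: result = 12 + 12 = 24

The answer is 24.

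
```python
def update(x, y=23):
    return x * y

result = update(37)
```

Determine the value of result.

Step 1: update(37) uses default y = 23.
Step 2: Returns 37 * 23 = 851.
Step 3: result = 851

The answer is 851.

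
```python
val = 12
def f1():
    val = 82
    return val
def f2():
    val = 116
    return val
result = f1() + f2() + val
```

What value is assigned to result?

Step 1: Each function shadows global val with its own local.
Step 2: f1() returns 82, f2() returns 116.
Step 3: Global val = 12 is unchanged. result = 82 + 116 + 12 = 210

The answer is 210.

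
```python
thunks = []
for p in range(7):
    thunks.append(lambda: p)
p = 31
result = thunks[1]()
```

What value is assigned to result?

Step 1: Lambdas capture the variable p by reference, not by value.
Step 2: After the loop, p is reassigned to 31.
Step 3: thunks[1]() looks up the current p = 31. result = 31

The answer is 31.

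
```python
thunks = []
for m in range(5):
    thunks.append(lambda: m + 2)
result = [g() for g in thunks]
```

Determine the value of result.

Step 1: All lambdas capture m by reference. After the loop, m = 4.
Step 2: Each call returns 4 + 2 = 6.
Step 3: result = [6, 6, 6, 6, 6]

The answer is [6, 6, 6, 6, 6].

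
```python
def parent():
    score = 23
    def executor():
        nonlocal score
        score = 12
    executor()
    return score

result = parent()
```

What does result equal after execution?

Step 1: parent() sets score = 23.
Step 2: executor() uses nonlocal to reassign score = 12.
Step 3: result = 12

The answer is 12.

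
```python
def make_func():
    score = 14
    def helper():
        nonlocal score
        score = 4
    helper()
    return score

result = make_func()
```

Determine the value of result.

Step 1: make_func() sets score = 14.
Step 2: helper() uses nonlocal to reassign score = 4.
Step 3: result = 4

The answer is 4.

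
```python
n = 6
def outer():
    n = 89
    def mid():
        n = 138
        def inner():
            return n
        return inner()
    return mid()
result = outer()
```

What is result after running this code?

Step 1: Three levels of shadowing: global 6, outer 89, mid 138.
Step 2: inner() finds n = 138 in enclosing mid() scope.
Step 3: result = 138

The answer is 138.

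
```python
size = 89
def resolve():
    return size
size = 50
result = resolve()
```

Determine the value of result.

Step 1: size is first set to 89, then reassigned to 50.
Step 2: resolve() is called after the reassignment, so it looks up the current global size = 50.
Step 3: result = 50

The answer is 50.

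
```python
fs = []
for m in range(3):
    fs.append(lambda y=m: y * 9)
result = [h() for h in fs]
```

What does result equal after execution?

Step 1: Default arg y=m captures m at each iteration.
Step 2: fs[k] has y defaulting to k, returns k * 9.
Step 3: result = [0, 9, 18]

The answer is [0, 9, 18].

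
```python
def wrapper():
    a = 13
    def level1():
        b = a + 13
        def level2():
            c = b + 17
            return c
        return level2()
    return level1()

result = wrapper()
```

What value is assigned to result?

Step 1: a = 13. b = a + 13 = 26.
Step 2: c = b + 17 = 26 + 17 = 43.
Step 3: result = 43

The answer is 43.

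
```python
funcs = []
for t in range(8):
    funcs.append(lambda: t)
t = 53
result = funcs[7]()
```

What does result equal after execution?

Step 1: Lambdas capture the variable t by reference, not by value.
Step 2: After the loop, t is reassigned to 53.
Step 3: funcs[7]() looks up the current t = 53. result = 53

The answer is 53.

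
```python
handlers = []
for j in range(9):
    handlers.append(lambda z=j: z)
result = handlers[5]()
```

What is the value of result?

Step 1: Default argument z=j captures j's value at each iteration.
Step 2: handlers[5] captured z = 5 when j was 5.
Step 3: result = 5

The answer is 5.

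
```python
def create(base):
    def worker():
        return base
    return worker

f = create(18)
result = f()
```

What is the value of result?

Step 1: create(18) creates closure capturing base = 18.
Step 2: f() returns the captured base = 18.
Step 3: result = 18

The answer is 18.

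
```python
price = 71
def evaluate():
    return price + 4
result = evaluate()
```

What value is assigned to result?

Step 1: price = 71 is defined globally.
Step 2: evaluate() looks up price from global scope = 71, then computes 71 + 4 = 75.
Step 3: result = 75

The answer is 75.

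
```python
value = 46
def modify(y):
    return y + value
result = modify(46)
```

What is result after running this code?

Step 1: value = 46 is defined globally.
Step 2: modify(46) uses parameter y = 46 and looks up value from global scope = 46.
Step 3: result = 46 + 46 = 92

The answer is 92.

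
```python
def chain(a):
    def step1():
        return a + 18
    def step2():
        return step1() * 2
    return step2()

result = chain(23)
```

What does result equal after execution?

Step 1: chain(23) captures a = 23.
Step 2: step2() calls step1() which returns 23 + 18 = 41.
Step 3: step2() returns 41 * 2 = 82

The answer is 82.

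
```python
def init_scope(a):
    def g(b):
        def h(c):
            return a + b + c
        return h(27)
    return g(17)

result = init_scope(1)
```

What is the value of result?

Step 1: a = 1, b = 17, c = 27 across three nested scopes.
Step 2: h() accesses all three via LEGB rule.
Step 3: result = 1 + 17 + 27 = 45

The answer is 45.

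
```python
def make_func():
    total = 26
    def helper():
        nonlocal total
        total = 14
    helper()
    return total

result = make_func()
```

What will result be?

Step 1: make_func() sets total = 26.
Step 2: helper() uses nonlocal to reassign total = 14.
Step 3: result = 14

The answer is 14.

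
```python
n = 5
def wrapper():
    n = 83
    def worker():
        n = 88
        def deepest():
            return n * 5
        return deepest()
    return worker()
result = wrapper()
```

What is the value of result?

Step 1: deepest() looks up n through LEGB: not local, finds n = 88 in enclosing worker().
Step 2: Returns 88 * 5 = 440.
Step 3: result = 440

The answer is 440.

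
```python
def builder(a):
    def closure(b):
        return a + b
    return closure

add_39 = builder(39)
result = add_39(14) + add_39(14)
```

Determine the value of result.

Step 1: add_39 captures a = 39.
Step 2: add_39(14) = 39 + 14 = 53, called twice.
Step 3: result = 53 + 53 = 106

The answer is 106.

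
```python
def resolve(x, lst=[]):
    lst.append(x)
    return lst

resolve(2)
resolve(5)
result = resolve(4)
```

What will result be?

Step 1: Mutable default argument gotcha! The list [] is created once.
Step 2: Each call appends to the SAME list: [2], [2, 5], [2, 5, 4].
Step 3: result = [2, 5, 4]

The answer is [2, 5, 4].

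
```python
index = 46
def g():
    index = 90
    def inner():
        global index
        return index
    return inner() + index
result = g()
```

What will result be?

Step 1: Global index = 46. g() shadows with local index = 90.
Step 2: inner() uses global keyword, so inner() returns global index = 46.
Step 3: g() returns 46 + 90 = 136

The answer is 136.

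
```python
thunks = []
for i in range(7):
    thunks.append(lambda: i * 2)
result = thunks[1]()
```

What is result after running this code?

Step 1: All lambdas reference the same variable i (late binding).
Step 2: After the loop, i = 6. Every lambda returns i * 2.
Step 3: thunks[1]() = 6 * 2 = 12

The answer is 12.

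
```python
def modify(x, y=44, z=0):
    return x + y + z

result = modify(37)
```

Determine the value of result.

Step 1: modify(37) uses defaults y = 44, z = 0.
Step 2: Returns 37 + 44 + 0 = 81.
Step 3: result = 81

The answer is 81.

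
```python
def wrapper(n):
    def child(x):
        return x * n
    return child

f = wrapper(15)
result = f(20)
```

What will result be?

Step 1: wrapper(15) creates a closure capturing n = 15.
Step 2: f(20) computes 20 * 15 = 300.
Step 3: result = 300

The answer is 300.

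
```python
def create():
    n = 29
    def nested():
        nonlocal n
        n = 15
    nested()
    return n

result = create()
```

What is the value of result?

Step 1: create() sets n = 29.
Step 2: nested() uses nonlocal to reassign n = 15.
Step 3: result = 15

The answer is 15.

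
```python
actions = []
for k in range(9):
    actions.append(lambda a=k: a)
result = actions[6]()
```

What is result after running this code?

Step 1: Default argument a=k captures k's value at each iteration.
Step 2: actions[6] captured a = 6 when k was 6.
Step 3: result = 6

The answer is 6.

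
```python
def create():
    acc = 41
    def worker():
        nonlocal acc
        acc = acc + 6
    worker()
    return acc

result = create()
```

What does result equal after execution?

Step 1: create() sets acc = 41.
Step 2: worker() uses nonlocal to modify acc in create's scope: acc = 41 + 6 = 47.
Step 3: create() returns the modified acc = 47

The answer is 47.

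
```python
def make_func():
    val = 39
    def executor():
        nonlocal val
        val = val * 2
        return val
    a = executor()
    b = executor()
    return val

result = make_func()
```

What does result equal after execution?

Step 1: val starts at 39.
Step 2: First executor(): val = 39 * 2 = 78.
Step 3: Second executor(): val = 78 * 2 = 156.
Step 4: result = 156

The answer is 156.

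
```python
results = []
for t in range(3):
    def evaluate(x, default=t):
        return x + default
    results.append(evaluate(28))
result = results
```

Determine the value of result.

Step 1: Default argument default=t is evaluated at function definition time.
Step 2: Each iteration creates evaluate with default = current t value.
Step 3: evaluate(28) returns 28 + default. results = [28, 29, 30]

The answer is [28, 29, 30].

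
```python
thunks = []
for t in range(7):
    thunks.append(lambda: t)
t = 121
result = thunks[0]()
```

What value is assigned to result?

Step 1: Lambdas capture the variable t by reference, not by value.
Step 2: After the loop, t is reassigned to 121.
Step 3: thunks[0]() looks up the current t = 121. result = 121

The answer is 121.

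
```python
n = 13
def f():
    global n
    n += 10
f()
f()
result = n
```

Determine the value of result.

Step 1: n = 13.
Step 2: First f(): n = 13 + 10 = 23.
Step 3: Second f(): n = 23 + 10 = 33. result = 33

The answer is 33.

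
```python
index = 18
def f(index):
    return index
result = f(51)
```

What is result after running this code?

Step 1: Global index = 18.
Step 2: f(51) takes parameter index = 51, which shadows the global.
Step 3: result = 51

The answer is 51.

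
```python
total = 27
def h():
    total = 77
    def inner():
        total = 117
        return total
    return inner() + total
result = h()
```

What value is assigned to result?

Step 1: h() has local total = 77. inner() has local total = 117.
Step 2: inner() returns its local total = 117.
Step 3: h() returns 117 + its own total (77) = 194

The answer is 194.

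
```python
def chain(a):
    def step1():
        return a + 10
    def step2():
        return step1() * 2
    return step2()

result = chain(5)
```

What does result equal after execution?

Step 1: chain(5) captures a = 5.
Step 2: step2() calls step1() which returns 5 + 10 = 15.
Step 3: step2() returns 15 * 2 = 30

The answer is 30.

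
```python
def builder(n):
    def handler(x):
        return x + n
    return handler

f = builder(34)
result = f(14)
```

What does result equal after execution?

Step 1: builder(34) creates a closure that captures n = 34.
Step 2: f(14) calls the closure with x = 14, returning 14 + 34 = 48.
Step 3: result = 48

The answer is 48.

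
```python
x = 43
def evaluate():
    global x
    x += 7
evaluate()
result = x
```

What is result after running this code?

Step 1: x = 43 globally.
Step 2: evaluate() modifies global x: x += 7 = 50.
Step 3: result = 50

The answer is 50.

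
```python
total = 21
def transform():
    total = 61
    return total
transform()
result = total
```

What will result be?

Step 1: Global total = 21.
Step 2: transform() creates local total = 61 (shadow, not modification).
Step 3: After transform() returns, global total is unchanged. result = 21

The answer is 21.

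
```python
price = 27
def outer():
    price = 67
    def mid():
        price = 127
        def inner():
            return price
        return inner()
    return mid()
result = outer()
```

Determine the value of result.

Step 1: Three levels of shadowing: global 27, outer 67, mid 127.
Step 2: inner() finds price = 127 in enclosing mid() scope.
Step 3: result = 127

The answer is 127.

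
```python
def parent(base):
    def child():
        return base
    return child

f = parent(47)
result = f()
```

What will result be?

Step 1: parent(47) creates closure capturing base = 47.
Step 2: f() returns the captured base = 47.
Step 3: result = 47

The answer is 47.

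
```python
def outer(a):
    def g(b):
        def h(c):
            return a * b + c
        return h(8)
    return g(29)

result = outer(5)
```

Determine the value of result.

Step 1: a = 5, b = 29, c = 8.
Step 2: h() computes a * b + c = 5 * 29 + 8 = 153.
Step 3: result = 153

The answer is 153.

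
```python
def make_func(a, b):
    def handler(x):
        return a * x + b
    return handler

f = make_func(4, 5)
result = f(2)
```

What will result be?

Step 1: make_func(4, 5) captures a = 4, b = 5.
Step 2: f(2) computes 4 * 2 + 5 = 13.
Step 3: result = 13

The answer is 13.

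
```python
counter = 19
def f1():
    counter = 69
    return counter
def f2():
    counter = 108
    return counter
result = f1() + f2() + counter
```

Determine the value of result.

Step 1: Each function shadows global counter with its own local.
Step 2: f1() returns 69, f2() returns 108.
Step 3: Global counter = 19 is unchanged. result = 69 + 108 + 19 = 196

The answer is 196.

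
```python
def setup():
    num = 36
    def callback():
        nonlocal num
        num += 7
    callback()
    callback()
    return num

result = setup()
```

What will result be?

Step 1: num starts at 36.
Step 2: callback() is called 2 times, each adding 7.
Step 3: num = 36 + 7 * 2 = 50

The answer is 50.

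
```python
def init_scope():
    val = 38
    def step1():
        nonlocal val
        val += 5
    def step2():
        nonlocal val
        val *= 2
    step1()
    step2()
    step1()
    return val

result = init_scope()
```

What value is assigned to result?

Step 1: val = 38.
Step 2: step1(): val = 38 + 5 = 43.
Step 3: step2(): val = 43 * 2 = 86.
Step 4: step1(): val = 86 + 5 = 91. result = 91

The answer is 91.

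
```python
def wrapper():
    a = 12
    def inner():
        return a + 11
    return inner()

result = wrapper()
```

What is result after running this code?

Step 1: wrapper() defines a = 12.
Step 2: inner() reads a = 12 from enclosing scope, returns 12 + 11 = 23.
Step 3: result = 23

The answer is 23.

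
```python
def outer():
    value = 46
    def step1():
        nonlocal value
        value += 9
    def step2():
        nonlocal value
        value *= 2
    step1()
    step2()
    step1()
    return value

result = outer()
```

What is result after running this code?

Step 1: value = 46.
Step 2: step1(): value = 46 + 9 = 55.
Step 3: step2(): value = 55 * 2 = 110.
Step 4: step1(): value = 110 + 9 = 119. result = 119

The answer is 119.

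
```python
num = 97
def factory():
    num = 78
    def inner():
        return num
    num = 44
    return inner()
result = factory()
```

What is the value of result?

Step 1: factory() sets num = 78, then later num = 44.
Step 2: inner() is called after num is reassigned to 44. Closures capture variables by reference, not by value.
Step 3: result = 44

The answer is 44.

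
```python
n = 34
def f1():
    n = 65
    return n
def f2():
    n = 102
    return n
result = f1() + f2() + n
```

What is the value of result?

Step 1: Each function shadows global n with its own local.
Step 2: f1() returns 65, f2() returns 102.
Step 3: Global n = 34 is unchanged. result = 65 + 102 + 34 = 201

The answer is 201.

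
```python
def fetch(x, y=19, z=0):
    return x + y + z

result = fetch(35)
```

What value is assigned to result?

Step 1: fetch(35) uses defaults y = 19, z = 0.
Step 2: Returns 35 + 19 + 0 = 54.
Step 3: result = 54

The answer is 54.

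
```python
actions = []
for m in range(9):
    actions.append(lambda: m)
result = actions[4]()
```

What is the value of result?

Step 1: The loop creates 9 lambdas, all referencing the same variable m.
Step 2: After the loop, m = 8 (final value).
Step 3: actions[4]() looks up m at call time and finds 8. This is the late binding gotcha. result = 8

The answer is 8.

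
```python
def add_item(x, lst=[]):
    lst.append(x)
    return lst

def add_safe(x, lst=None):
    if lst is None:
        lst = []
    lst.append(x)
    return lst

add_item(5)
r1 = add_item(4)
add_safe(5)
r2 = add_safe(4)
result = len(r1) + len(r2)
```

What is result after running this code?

Step 1: add_item shares mutable default: after 2 calls, lst = [5, 4], len = 2.
Step 2: add_safe creates fresh list each time: r2 = [4], len = 1.
Step 3: result = 2 + 1 = 3

The answer is 3.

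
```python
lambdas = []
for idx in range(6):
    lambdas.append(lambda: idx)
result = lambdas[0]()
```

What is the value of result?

Step 1: The loop creates 6 lambdas, all referencing the same variable idx.
Step 2: After the loop, idx = 5 (final value).
Step 3: lambdas[0]() looks up idx at call time and finds 5. This is the late binding gotcha. result = 5

The answer is 5.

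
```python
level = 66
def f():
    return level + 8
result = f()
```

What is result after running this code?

Step 1: level = 66 is defined globally.
Step 2: f() looks up level from global scope = 66, then computes 66 + 8 = 74.
Step 3: result = 74

The answer is 74.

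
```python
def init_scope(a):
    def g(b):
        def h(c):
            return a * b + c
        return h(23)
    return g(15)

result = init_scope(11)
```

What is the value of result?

Step 1: a = 11, b = 15, c = 23.
Step 2: h() computes a * b + c = 11 * 15 + 23 = 188.
Step 3: result = 188

The answer is 188.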